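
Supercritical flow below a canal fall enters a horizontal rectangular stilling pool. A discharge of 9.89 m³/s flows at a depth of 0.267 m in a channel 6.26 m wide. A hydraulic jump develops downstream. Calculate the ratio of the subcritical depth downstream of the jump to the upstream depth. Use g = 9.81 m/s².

y₂/y₁ = 4.69

q = Q/b = 9.89/6.26 = 1.58 m²/s; V₁ = q/y₁ = 5.92 m/s. Fr₁ = V₁/√(g·y₁) = 3.66.
Conjugate-depth relation: y₂/y₁ = ½[√(1 + 8Fr₁²) − 1] = ½[√107.9 − 1] = 4.69.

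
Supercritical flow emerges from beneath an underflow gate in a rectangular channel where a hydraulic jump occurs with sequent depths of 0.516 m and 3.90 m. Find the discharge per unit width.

q = 6.60 m²/s

For a rectangular channel the momentum equation gives q² = ½·g·y₁·y₂·(y₁ + y₂) = ½×9.81×0.516×3.90×4.42 = 43.6.
q = √43.6 = 6.60 m²/s.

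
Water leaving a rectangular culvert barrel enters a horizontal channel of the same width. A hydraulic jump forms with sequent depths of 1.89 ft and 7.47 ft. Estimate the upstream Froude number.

Fr₁ = 3.13

For a rectangular channel the momentum equation gives q² = ½·g·y₁·y₂·(y₁ + y₂) = ½×32.2×1.89×7.47×9.36 = 2128.
q = √2128 = 46.1 ft²/s.
V₁ = q/y₁ = 24.4 ft/s; Fr₁ = V₁/√(g·y₁) = 3.13.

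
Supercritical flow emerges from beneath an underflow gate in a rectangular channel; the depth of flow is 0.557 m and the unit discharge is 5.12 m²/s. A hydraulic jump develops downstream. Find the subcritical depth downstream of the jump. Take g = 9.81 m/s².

V₁ = q/y₁ = 5.12/0.557 = 9.19 m/s. Fr₁ = V₁/√(g·y₁) = 9.19/√(9.81×0.557) = 3.93.
Bélanger equation: y₂/y₁ = ½[√(1 + 8Fr₁²) − 1] = ½[√124.7 − 1] = 5.08.
y₂ = 5.08 × 0.557 = 2.83 m.

y₂ = 2.83 m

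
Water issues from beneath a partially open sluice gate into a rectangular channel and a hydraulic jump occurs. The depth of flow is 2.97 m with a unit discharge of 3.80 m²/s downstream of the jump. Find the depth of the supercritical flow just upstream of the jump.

V₂ = q/y₂ = 3.80/2.97 = 1.28 m/s; Fr₂ = V₂/√(g·y₂) = 0.237.
The Bélanger relation is symmetric: y₁/y₂ = ½[√(1 + 8Fr₂²) − 1] = ½[√1.449 − 1] = 0.102.
y₁ = 0.102 × 2.97 = 0.303 m.

y₁ = 0.303 m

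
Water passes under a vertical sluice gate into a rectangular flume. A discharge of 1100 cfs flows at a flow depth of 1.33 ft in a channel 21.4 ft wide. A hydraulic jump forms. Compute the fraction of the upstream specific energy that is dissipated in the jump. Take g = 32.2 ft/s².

ΔE/E₁ = 0.558 (55.8%)

q = Q/b = 1100/21.4 = 51.4 ft²/s; V₁ = q/y₁ = 38.6 ft/s. Fr₁ = V₁/√(g·y₁) = 5.91.
Bélanger equation: y₂/y₁ = ½[√(1 + 8Fr₁²) − 1] = ½[√280.0 − 1] = 7.87.
y₂ = 7.87 × 1.33 = 10.5 ft.
E₁ = y₁ + V₁²/2g = 24.5 ft. ΔE = (y₂ − y₁)³/(4y₁y₂) = 13.7 ft. ΔE/E₁ = 13.7/24.5 = 0.558.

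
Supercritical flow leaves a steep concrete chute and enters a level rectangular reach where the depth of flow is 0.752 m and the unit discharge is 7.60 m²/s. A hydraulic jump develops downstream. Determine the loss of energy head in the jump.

V₁ = q/y₁ = 7.60/0.752 = 10.1 m/s. Fr₁ = V₁/√(g·y₁) = 10.1/√(9.81×0.752) = 3.72.
By Bélanger, y₂/y₁ = ½[√(1 + 8Fr₁²) − 1] = ½[√111.8 − 1] = 4.79.
y₂ = 4.79 × 0.752 = 3.60 m.
V₂ = q/y₂ = 7.60/3.60 = 2.11 m/s. E₁ = y₁ + V₁²/2g = 5.96 m; E₂ = y₂ + V₂²/2g = 3.83 m. ΔE = E₁ − E₂ = 2.13 m.

ΔE = 2.13 m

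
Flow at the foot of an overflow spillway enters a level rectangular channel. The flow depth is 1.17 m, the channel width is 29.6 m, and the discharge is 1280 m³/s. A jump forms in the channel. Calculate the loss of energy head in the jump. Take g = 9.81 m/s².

q = Q/b = 1280/29.6 = 43.2 m²/s; V₁ = q/y₁ = 37.0 m/s. Fr₁ = V₁/√(g·y₁) = 10.9.
From the momentum equation for a rectangular channel, y₂/y₁ = ½[√(1 + 8Fr₁²) − 1] = ½[√953.1 − 1] = 14.9.
y₂ = 14.9 × 1.17 = 17.5 m.
Head loss: ΔE = (y₂ − y₁)³/(4y₁y₂) = (17.5 − 1.17)³/(4×1.17×17.5) = 4335/81.8 = 53.0 m.

ΔE = 53.0 m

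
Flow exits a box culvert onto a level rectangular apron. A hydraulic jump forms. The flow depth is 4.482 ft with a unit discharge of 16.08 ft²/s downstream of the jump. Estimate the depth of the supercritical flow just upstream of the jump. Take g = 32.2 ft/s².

V₂ = q/y₂ = 16.08/4.482 = 3.588 ft/s; Fr₂ = V₂/√(g·y₂) = 0.2986.
Since the conjugate-depth ratio holds either way, y₁/y₂ = ½[√(1 + 8Fr₂²) − 1] = ½[√1.7135 − 1] = 0.1545.
y₁ = 0.1545 × 4.482 = 0.6925 ft.

y₁ = 0.6925 ft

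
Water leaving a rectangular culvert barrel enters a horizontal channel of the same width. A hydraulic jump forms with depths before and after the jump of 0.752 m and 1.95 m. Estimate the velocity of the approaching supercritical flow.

V₁ = 5.86 m/s

For a rectangular channel the momentum equation gives q² = ½·g·y₁·y₂·(y₁ + y₂) = ½×9.81×0.752×1.95×2.70 = 19.4.
q = √19.4 = 4.41 m²/s.
V₁ = q/y₁ = 4.41/0.752 = 5.86 m/s.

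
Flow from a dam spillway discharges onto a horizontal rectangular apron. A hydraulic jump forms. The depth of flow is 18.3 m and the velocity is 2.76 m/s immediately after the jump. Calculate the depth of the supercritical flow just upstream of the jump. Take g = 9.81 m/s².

y₁ = 1.44 m

Fr₂ = V₂/√(g·y₂) = 2.76/√(9.81×18.3) = 0.206.
From the momentum equation (using Fr₂), y₁/y₂ = ½[√(1 + 8Fr₂²) − 1] = ½[√1.339 − 1] = 0.0787.
y₁ = 0.0787 × 18.3 = 1.44 m.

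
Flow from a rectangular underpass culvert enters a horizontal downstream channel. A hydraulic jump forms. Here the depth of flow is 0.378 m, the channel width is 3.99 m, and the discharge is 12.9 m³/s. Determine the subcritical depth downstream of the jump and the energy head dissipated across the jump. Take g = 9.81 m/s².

y₂ = 2.19 m; ΔE = 1.80 m

q = Q/b = 12.9/3.99 = 3.23 m²/s; V₁ = q/y₁ = 8.55 m/s. Fr₁ = V₁/√(g·y₁) = 4.44.
Conjugate-depth relation: y₂/y₁ = ½[√(1 + 8Fr₁²) − 1] = ½[√158.8 − 1] = 5.80.
y₂ = 5.80 × 0.378 = 2.19 m.
Head loss: ΔE = (y₂ − y₁)³/(4y₁y₂) = (2.19 − 0.378)³/(4×0.378×2.19) = 5.98/3.32 = 1.80 m.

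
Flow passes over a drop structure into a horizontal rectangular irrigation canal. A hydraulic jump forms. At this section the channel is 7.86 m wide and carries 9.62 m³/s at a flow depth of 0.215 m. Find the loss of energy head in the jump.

q = Q/b = 9.62/7.86 = 1.22 m²/s; V₁ = q/y₁ = 5.69 m/s. Fr₁ = V₁/√(g·y₁) = 3.92.
Conjugate-depth relation: y₂/y₁ = ½[√(1 + 8Fr₁²) − 1] = ½[√123.9 − 1] = 5.07.
y₂ = 5.07 × 0.215 = 1.09 m.
V₂ = q/y₂ = 1.22/1.09 = 1.12 m/s. E₁ = y₁ + V₁²/2g = 1.87 m; E₂ = y₂ + V₂²/2g = 1.15 m. ΔE = E₁ − E₂ = 0.713 m.

ΔE = 0.713 m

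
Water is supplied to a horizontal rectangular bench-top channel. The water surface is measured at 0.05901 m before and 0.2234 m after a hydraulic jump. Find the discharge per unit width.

For a rectangular channel the momentum equation gives q² = ½·g·y₁·y₂·(y₁ + y₂) = ½×9.81×0.05901×0.2234×0.2824 = 0.01826.
q = √0.01826 = 0.1351 m²/s.

q = 0.1351 m²/s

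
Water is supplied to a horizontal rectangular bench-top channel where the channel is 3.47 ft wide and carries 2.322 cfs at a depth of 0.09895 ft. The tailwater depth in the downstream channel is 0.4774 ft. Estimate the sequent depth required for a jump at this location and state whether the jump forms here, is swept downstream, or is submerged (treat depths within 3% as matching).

y₂ = 0.4830 ft; the jump forms here

q = Q/b = 2.322/3.47 = 0.6692 ft²/s; V₁ = q/y₁ = 6.763 ft/s. Fr₁ = V₁/√(g·y₁) = 3.789.
Bélanger equation: y₂/y₁ = ½[√(1 + 8Fr₁²) − 1] = ½[√115.83 − 1] = 4.881.
y₂ = 4.881 × 0.09895 = 0.4830 ft.
Tailwater y_tw = 0.4774 ft: y_tw ≈ y₂, so the jump forms here.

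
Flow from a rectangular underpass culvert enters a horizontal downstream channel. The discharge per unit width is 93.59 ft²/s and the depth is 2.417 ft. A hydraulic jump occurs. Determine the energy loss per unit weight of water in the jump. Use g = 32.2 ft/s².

ΔE = 11.15 ft

V₁ = q/y₁ = 93.59/2.417 = 38.72 ft/s. Fr₁ = V₁/√(g·y₁) = 38.72/√(32.2×2.417) = 4.389.
From the momentum equation for a rectangular channel, y₂/y₁ = ½[√(1 + 8Fr₁²) − 1] = ½[√155.12 − 1] = 5.727.
y₂ = 5.727 × 2.417 = 13.84 ft.
Head loss: ΔE = (y₂ − y₁)³/(4y₁y₂) = (13.84 − 2.417)³/(4×2.417×13.84) = 1492/133.8 = 11.15 ft.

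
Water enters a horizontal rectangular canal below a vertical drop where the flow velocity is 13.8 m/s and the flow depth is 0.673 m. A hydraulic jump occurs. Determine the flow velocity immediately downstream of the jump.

V₂ = 1.94 m/s

Fr₁ = V₁/√(g·y₁) = 13.8/√(9.81×0.673) = 5.37.
Sequent-depth ratio: y₂/y₁ = ½[√(1 + 8Fr₁²) − 1] = ½[√231.8 − 1] = 7.11.
y₂ = 7.11 × 0.673 = 4.79 m.
q = V₁·y₁ = 13.8 × 0.673 = 9.29 m²/s.
V₂ = q/y₂ = 9.29/4.79 = 1.94 m/s.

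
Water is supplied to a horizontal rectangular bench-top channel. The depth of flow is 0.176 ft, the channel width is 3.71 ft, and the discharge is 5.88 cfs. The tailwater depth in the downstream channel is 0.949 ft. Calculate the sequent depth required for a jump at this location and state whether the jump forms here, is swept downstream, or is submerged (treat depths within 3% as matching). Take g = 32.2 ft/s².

q = Q/b = 5.88/3.71 = 1.58 ft²/s; V₁ = q/y₁ = 9.01 ft/s. Fr₁ = V₁/√(g·y₁) = 3.78.
From the momentum equation for a rectangular channel, y₂/y₁ = ½[√(1 + 8Fr₁²) − 1] = ½[√115.5 − 1] = 4.87.
y₂ = 4.87 × 0.176 = 0.858 ft.
Tailwater y_tw = 0.949 ft: y_tw > y₂, so the jump is submerged.

y₂ = 0.858 ft; the jump is submerged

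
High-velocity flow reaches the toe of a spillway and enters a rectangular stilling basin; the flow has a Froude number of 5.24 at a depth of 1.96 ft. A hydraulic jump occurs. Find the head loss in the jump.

ΔE = 14.7 ft

Fr₁ = 5.24 (given).
By Bélanger, y₂/y₁ = ½[√(1 + 8Fr₁²) − 1] = ½[√220.7 − 1] = 6.93.
y₂ = 6.93 × 1.96 = 13.6 ft.
V₁ = Fr₁·√(g·y₁) = 5.24×√(32.2×1.96) = 41.6 ft/s; q = V₁·y₁ = 81.6 ft²/s. V₂ = q/y₂ = 81.6/13.6 = 6.01 ft/s. E₁ = y₁ + V₁²/2g = 28.9 ft; E₂ = y₂ + V₂²/2g = 14.1 ft. ΔE = E₁ − E₂ = 14.7 ft.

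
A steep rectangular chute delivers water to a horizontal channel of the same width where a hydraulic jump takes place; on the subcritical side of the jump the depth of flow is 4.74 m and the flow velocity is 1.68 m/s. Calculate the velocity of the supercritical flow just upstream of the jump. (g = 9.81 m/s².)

V₁ = 15.4 m/s

Fr₂ = V₂/√(g·y₂) = 1.68/√(9.81×4.74) = 0.246.
Applying the sequent-depth relation in reverse, y₁/y₂ = ½[√(1 + 8Fr₂²) − 1] = ½[√1.486 − 1] = 0.109.
y₁ = 0.109 × 4.74 = 0.519 m.
V₁ = q/y₁ = 7.96/0.519 = 15.4 m/s.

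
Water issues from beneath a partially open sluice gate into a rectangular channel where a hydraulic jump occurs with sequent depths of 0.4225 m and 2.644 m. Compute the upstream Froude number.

Fr₁ = 4.766

For a rectangular channel the momentum equation gives q² = ½·g·y₁·y₂·(y₁ + y₂) = ½×9.81×0.4225×2.644×3.067 = 16.80.
q = √16.80 = 4.099 m²/s.
V₁ = q/y₁ = 9.702 m/s; Fr₁ = V₁/√(g·y₁) = 4.766.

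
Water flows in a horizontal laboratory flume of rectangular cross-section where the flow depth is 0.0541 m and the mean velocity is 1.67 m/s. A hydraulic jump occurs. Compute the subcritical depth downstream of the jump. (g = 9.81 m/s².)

y₂ = 0.150 m

Fr₁ = V₁/√(g·y₁) = 1.67/√(9.81×0.0541) = 2.29.
By Bélanger, y₂/y₁ = ½[√(1 + 8Fr₁²) − 1] = ½[√43.04 − 1] = 2.78.
y₂ = 2.78 × 0.0541 = 0.150 m.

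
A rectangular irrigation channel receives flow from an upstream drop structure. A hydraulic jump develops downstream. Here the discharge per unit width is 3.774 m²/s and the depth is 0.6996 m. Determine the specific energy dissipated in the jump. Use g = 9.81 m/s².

ΔE = 0.2193 m

V₁ = q/y₁ = 3.774/0.6996 = 5.395 m/s. Fr₁ = V₁/√(g·y₁) = 5.395/√(9.81×0.6996) = 2.059.
By Bélanger, y₂/y₁ = ½[√(1 + 8Fr₁²) − 1] = ½[√34.922 − 1] = 2.455.
y₂ = 2.455 × 0.6996 = 1.717 m.
Head loss: ΔE = (y₂ − y₁)³/(4y₁y₂) = (1.717 − 0.6996)³/(4×0.6996×1.717) = 1.054/4.806 = 0.2193 m.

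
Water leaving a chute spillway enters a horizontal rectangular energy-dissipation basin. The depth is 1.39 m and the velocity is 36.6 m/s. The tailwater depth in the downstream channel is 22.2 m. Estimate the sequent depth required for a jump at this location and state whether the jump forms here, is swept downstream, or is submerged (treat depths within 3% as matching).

Fr₁ = V₁/√(g·y₁) = 36.6/√(9.81×1.39) = 9.91.
Bélanger equation: y₂/y₁ = ½[√(1 + 8Fr₁²) − 1] = ½[√786.9 − 1] = 13.5.
y₂ = 13.5 × 1.39 = 18.8 m.
Tailwater y_tw = 22.2 m: y_tw > y₂, so the jump is submerged.

y₂ = 18.8 m; the jump is submerged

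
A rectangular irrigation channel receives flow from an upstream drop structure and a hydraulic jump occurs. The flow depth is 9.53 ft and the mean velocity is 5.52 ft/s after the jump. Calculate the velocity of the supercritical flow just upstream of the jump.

V₁ = 32.5 ft/s

Fr₂ = V₂/√(g·y₂) = 5.52/√(32.2×9.53) = 0.315.
Applying the sequent-depth relation in reverse, y₁/y₂ = ½[√(1 + 8Fr₂²) − 1] = ½[√1.794 − 1] = 0.170.
y₁ = 0.170 × 9.53 = 1.62 ft.
V₁ = q/y₁ = 52.6/1.62 = 32.5 ft/s.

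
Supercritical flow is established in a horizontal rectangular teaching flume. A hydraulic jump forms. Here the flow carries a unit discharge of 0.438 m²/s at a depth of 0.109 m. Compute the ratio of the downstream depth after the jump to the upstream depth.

V₁ = q/y₁ = 0.438/0.109 = 4.02 m/s. Fr₁ = V₁/√(g·y₁) = 4.02/√(9.81×0.109) = 3.89.
From the momentum equation for a rectangular channel, y₂/y₁ = ½[√(1 + 8Fr₁²) − 1] = ½[√121.8 − 1] = 5.02.

y₂/y₁ = 5.02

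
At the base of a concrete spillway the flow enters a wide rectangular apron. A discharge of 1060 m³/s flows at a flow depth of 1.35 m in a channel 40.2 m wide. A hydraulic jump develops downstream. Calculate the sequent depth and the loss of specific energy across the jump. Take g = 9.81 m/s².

q = Q/b = 1060/40.2 = 26.4 m²/s; V₁ = q/y₁ = 19.5 m/s. Fr₁ = V₁/√(g·y₁) = 5.37.
From the momentum equation for a rectangular channel, y₂/y₁ = ½[√(1 + 8Fr₁²) − 1] = ½[√231.5 − 1] = 7.11.
y₂ = 7.11 × 1.35 = 9.59 m.
Head loss: ΔE = (y₂ − y₁)³/(4y₁y₂) = (9.59 − 1.35)³/(4×1.35×9.59) = 560/51.8 = 10.8 m.

y₂ = 9.59 m; ΔE = 10.8 m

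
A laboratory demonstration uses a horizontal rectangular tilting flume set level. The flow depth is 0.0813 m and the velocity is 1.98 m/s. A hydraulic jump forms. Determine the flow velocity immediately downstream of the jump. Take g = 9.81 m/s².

V₂ = 0.740 m/s

Fr₁ = V₁/√(g·y₁) = 1.98/√(9.81×0.0813) = 2.22.
From the momentum equation for a rectangular channel, y₂/y₁ = ½[√(1 + 8Fr₁²) − 1] = ½[√40.32 − 1] = 2.68.
y₂ = 2.68 × 0.0813 = 0.217 m.
q = V₁·y₁ = 1.98 × 0.0813 = 0.161 m²/s.
V₂ = q/y₂ = 0.161/0.217 = 0.740 m/s.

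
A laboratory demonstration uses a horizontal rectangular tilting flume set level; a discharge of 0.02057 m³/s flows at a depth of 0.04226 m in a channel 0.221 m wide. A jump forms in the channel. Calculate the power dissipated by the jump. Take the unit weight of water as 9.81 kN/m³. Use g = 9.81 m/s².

q = Q/b = 0.02057/0.221 = 0.09308 m²/s; V₁ = q/y₁ = 2.202 m/s. Fr₁ = V₁/√(g·y₁) = 3.421.
Conjugate-depth relation: y₂/y₁ = ½[√(1 + 8Fr₁²) − 1] = ½[√94.609 − 1] = 4.363.
y₂ = 4.363 × 0.04226 = 0.1844 m.
Head loss: ΔE = (y₂ − y₁)³/(4y₁y₂) = (0.1844 − 0.04226)³/(4×0.04226×0.1844) = 0.002871/0.03117 = 0.09212 m.
P = γ·Q·ΔE = 9.81 × 0.02057 × 0.09212 = 0.01859 kW.

P = 0.01859 kW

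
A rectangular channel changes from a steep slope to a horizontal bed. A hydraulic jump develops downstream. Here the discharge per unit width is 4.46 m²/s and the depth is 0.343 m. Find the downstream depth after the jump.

y₂ = 3.27 m

V₁ = q/y₁ = 4.46/0.343 = 13.0 m/s. Fr₁ = V₁/√(g·y₁) = 13.0/√(9.81×0.343) = 7.09.
Sequent-depth ratio: y₂/y₁ = ½[√(1 + 8Fr₁²) − 1] = ½[√403.0 − 1] = 9.54.
y₂ = 9.54 × 0.343 = 3.27 m.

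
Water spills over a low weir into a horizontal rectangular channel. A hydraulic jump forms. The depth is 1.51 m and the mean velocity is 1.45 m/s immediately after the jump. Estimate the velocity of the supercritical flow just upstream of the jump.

Fr₂ = V₂/√(g·y₂) = 1.45/√(9.81×1.51) = 0.377.
Applying the sequent-depth relation in reverse, y₁/y₂ = ½[√(1 + 8Fr₂²) − 1] = ½[√2.135 − 1] = 0.231.
y₁ = 0.231 × 1.51 = 0.348 m.
V₁ = q/y₁ = 2.19/0.348 = 6.29 m/s.

V₁ = 6.29 m/s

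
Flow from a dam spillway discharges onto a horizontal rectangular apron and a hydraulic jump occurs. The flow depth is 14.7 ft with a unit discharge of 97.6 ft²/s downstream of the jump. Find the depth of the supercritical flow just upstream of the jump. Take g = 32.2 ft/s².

V₂ = q/y₂ = 97.6/14.7 = 6.64 ft/s; Fr₂ = V₂/√(g·y₂) = 0.305.
Since the conjugate-depth ratio holds either way, y₁/y₂ = ½[√(1 + 8Fr₂²) − 1] = ½[√1.745 − 1] = 0.161.
y₁ = 0.161 × 14.7 = 2.36 ft.

y₁ = 2.36 ft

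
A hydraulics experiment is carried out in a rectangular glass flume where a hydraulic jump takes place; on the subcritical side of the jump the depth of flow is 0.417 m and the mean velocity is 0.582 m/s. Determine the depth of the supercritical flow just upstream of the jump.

Fr₂ = V₂/√(g·y₂) = 0.582/√(9.81×0.417) = 0.288.
Applying the sequent-depth relation in reverse, y₁/y₂ = ½[√(1 + 8Fr₂²) − 1] = ½[√1.662 − 1] = 0.145.
y₁ = 0.145 × 0.417 = 0.0603 m.

y₁ = 0.0603 m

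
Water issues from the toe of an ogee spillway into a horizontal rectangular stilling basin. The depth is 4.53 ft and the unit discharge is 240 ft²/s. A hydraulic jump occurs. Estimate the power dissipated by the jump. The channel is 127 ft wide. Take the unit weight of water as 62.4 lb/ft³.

V₁ = q/y₁ = 240/4.53 = 53.0 ft/s. Fr₁ = V₁/√(g·y₁) = 53.0/√(32.2×4.53) = 4.39.
Bélanger equation: y₂/y₁ = ½[√(1 + 8Fr₁²) − 1] = ½[√154.9 − 1] = 5.72.
y₂ = 5.72 × 4.53 = 25.9 ft.
V₂ = q/y₂ = 240/25.9 = 9.26 ft/s. E₁ = y₁ + V₁²/2g = 48.1 ft; E₂ = y₂ + V₂²/2g = 27.3 ft. ΔE = E₁ − E₂ = 20.9 ft.
Q = q·b = 240 × 127 = 30480 cfs. P = γ·Q·ΔE/550 = 62.4 × 30480 × 20.9 / 550 = 72122 hp.

P = 72122 hp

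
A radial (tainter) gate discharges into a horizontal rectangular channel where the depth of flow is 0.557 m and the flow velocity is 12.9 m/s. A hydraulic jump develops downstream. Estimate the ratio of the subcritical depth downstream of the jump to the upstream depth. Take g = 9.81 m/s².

Fr₁ = V₁/√(g·y₁) = 12.9/√(9.81×0.557) = 5.52.
Bélanger equation: y₂/y₁ = ½[√(1 + 8Fr₁²) − 1] = ½[√244.6 − 1] = 7.32.

y₂/y₁ = 7.32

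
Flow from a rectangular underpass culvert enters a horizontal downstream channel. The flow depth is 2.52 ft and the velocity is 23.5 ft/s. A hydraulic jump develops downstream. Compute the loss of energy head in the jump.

Fr₁ = V₁/√(g·y₁) = 23.5/√(32.2×2.52) = 2.61.
By Bélanger, y₂/y₁ = ½[√(1 + 8Fr₁²) − 1] = ½[√55.45 − 1] = 3.22.
y₂ = 3.22 × 2.52 = 8.12 ft.
q = V₁·y₁ = 23.5 × 2.52 = 59.2 ft²/s. V₂ = q/y₂ = 59.2/8.12 = 7.29 ft/s. E₁ = y₁ + V₁²/2g = 11.1 ft; E₂ = y₂ + V₂²/2g = 8.95 ft. ΔE = E₁ − E₂ = 2.15 ft.

ΔE = 2.15 ft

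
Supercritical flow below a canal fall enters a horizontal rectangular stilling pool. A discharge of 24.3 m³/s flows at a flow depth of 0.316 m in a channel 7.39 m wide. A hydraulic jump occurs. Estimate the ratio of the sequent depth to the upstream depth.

q = Q/b = 24.3/7.39 = 3.29 m²/s; V₁ = q/y₁ = 10.4 m/s. Fr₁ = V₁/√(g·y₁) = 5.91.
Conjugate-depth relation: y₂/y₁ = ½[√(1 + 8Fr₁²) − 1] = ½[√280.4 − 1] = 7.87.

y₂/y₁ = 7.87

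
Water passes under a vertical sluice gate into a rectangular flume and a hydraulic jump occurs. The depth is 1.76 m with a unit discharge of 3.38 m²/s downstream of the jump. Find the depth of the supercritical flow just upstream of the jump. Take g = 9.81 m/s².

y₁ = 0.568 m

V₂ = q/y₂ = 3.38/1.76 = 1.92 m/s; Fr₂ = V₂/√(g·y₂) = 0.462.
Applying the sequent-depth relation in reverse, y₁/y₂ = ½[√(1 + 8Fr₂²) − 1] = ½[√2.709 − 1] = 0.323.
y₁ = 0.323 × 1.76 = 0.568 m.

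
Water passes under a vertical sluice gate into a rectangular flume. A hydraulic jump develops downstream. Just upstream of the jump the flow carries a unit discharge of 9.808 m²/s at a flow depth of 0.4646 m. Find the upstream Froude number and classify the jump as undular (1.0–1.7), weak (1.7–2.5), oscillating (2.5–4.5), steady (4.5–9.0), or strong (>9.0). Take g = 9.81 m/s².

Fr₁ = 9.888; strong jump

V₁ = q/y₁ = 9.808/0.4646 = 21.11 m/s. Fr₁ = V₁/√(g·y₁) = 21.11/√(9.81×0.4646) = 9.888.
Fr₁ = 9.888 lies in the strong range.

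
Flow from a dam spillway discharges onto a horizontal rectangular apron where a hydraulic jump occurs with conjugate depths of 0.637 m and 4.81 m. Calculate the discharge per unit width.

q = 9.05 m²/s

For a rectangular channel the momentum equation gives q² = ½·g·y₁·y₂·(y₁ + y₂) = ½×9.81×0.637×4.81×5.45 = 81.9.
q = √81.9 = 9.05 m²/s.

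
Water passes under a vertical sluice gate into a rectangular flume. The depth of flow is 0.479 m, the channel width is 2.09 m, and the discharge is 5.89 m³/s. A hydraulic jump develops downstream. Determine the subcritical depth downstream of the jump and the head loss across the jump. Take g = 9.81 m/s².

y₂ = 1.61 m; ΔE = 0.473 m

q = Q/b = 5.89/2.09 = 2.82 m²/s; V₁ = q/y₁ = 5.88 m/s. Fr₁ = V₁/√(g·y₁) = 2.71.
From the momentum equation for a rectangular channel, y₂/y₁ = ½[√(1 + 8Fr₁²) − 1] = ½[√59.93 − 1] = 3.37.
y₂ = 3.37 × 0.479 = 1.61 m.
Head loss: ΔE = (y₂ − y₁)³/(4y₁y₂) = (1.61 − 0.479)³/(4×0.479×1.61) = 1.46/3.09 = 0.473 m.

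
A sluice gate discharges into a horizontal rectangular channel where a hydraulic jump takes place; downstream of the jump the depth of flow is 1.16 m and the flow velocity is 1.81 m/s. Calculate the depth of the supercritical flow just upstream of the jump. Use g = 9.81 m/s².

Fr₂ = V₂/√(g·y₂) = 1.81/√(9.81×1.16) = 0.537.
From the momentum equation (using Fr₂), y₁/y₂ = ½[√(1 + 8Fr₂²) − 1] = ½[√3.303 − 1] = 0.409.
y₁ = 0.409 × 1.16 = 0.474 m.

y₁ = 0.474 m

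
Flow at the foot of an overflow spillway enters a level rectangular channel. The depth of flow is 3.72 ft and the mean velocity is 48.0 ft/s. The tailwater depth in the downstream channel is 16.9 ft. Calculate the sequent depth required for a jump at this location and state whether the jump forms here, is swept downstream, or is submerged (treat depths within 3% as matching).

Fr₁ = V₁/√(g·y₁) = 48.0/√(32.2×3.72) = 4.39.
Sequent-depth ratio: y₂/y₁ = ½[√(1 + 8Fr₁²) − 1] = ½[√154.9 − 1] = 5.72.
y₂ = 5.72 × 3.72 = 21.3 ft.
Tailwater y_tw = 16.9 ft: y_tw < y₂, so the jump is swept downstream.

y₂ = 21.3 ft; the jump is swept downstream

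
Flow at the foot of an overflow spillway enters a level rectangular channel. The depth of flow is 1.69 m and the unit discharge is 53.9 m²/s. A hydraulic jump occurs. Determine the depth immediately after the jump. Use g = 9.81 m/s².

y₂ = 17.9 m

V₁ = q/y₁ = 53.9/1.69 = 31.9 m/s. Fr₁ = V₁/√(g·y₁) = 31.9/√(9.81×1.69) = 7.83.
Bélanger equation: y₂/y₁ = ½[√(1 + 8Fr₁²) − 1] = ½[√491.8 − 1] = 10.6.
y₂ = 10.6 × 1.69 = 17.9 m.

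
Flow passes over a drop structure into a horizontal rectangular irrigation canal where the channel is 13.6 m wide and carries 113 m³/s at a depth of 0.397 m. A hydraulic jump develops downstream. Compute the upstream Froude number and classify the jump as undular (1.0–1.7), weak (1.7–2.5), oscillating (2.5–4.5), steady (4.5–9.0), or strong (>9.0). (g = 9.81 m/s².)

Fr₁ = 10.6; strong jump

q = Q/b = 113/13.6 = 8.31 m²/s; V₁ = q/y₁ = 20.9 m/s. Fr₁ = V₁/√(g·y₁) = 10.6.
Fr₁ = 10.6 lies in the strong range.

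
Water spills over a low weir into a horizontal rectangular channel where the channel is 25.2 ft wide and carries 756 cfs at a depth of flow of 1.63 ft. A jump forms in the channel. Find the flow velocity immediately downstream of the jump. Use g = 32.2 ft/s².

V₂ = 5.89 ft/s

q = Q/b = 756/25.2 = 30.0 ft²/s; V₁ = q/y₁ = 18.4 ft/s. Fr₁ = V₁/√(g·y₁) = 2.54.
By Bélanger, y₂/y₁ = ½[√(1 + 8Fr₁²) − 1] = ½[√52.63 − 1] = 3.13.
y₂ = 3.13 × 1.63 = 5.10 ft.
V₂ = q/y₂ = 30.0/5.10 = 5.89 ft/s.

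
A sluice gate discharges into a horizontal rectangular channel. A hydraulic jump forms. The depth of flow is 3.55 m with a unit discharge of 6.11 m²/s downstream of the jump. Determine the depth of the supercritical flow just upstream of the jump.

y₁ = 0.526 m

V₂ = q/y₂ = 6.11/3.55 = 1.72 m/s; Fr₂ = V₂/√(g·y₂) = 0.292.
Since the conjugate-depth ratio holds either way, y₁/y₂ = ½[√(1 + 8Fr₂²) − 1] = ½[√1.680 − 1] = 0.148.
y₁ = 0.148 × 3.55 = 0.526 m.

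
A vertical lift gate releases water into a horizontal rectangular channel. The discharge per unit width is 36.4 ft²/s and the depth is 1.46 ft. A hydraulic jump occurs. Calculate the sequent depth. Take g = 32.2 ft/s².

y₂ = 6.81 ft

V₁ = q/y₁ = 36.4/1.46 = 24.9 ft/s. Fr₁ = V₁/√(g·y₁) = 24.9/√(32.2×1.46) = 3.64.
Conjugate-depth relation: y₂/y₁ = ½[√(1 + 8Fr₁²) − 1] = ½[√106.8 − 1] = 4.67.
y₂ = 4.67 × 1.46 = 6.81 ft.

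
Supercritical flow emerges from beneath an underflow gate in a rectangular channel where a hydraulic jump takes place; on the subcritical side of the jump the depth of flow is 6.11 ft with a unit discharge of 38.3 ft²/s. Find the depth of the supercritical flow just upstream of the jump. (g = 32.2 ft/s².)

V₂ = q/y₂ = 38.3/6.11 = 6.27 ft/s; Fr₂ = V₂/√(g·y₂) = 0.447.
From the momentum equation (using Fr₂), y₁/y₂ = ½[√(1 + 8Fr₂²) − 1] = ½[√2.598 − 1] = 0.306.
y₁ = 0.306 × 6.11 = 1.87 ft.

y₁ = 1.87 ft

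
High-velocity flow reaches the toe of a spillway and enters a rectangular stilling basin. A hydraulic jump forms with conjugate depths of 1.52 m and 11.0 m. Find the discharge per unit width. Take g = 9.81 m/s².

For a rectangular channel the momentum equation gives q² = ½·g·y₁·y₂·(y₁ + y₂) = ½×9.81×1.52×11.0×12.5 = 1027.
q = √1027 = 32.0 m²/s.

q = 32.0 m²/s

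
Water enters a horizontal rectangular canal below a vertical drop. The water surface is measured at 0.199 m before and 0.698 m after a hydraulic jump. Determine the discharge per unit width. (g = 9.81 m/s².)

q = 0.782 m²/s

For a rectangular channel the momentum equation gives q² = ½·g·y₁·y₂·(y₁ + y₂) = ½×9.81×0.199×0.698×0.897 = 0.611.
q = √0.611 = 0.782 m²/s.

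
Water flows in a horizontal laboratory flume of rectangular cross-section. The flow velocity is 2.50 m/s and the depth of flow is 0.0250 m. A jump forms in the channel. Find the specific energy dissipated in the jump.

Fr₁ = V₁/√(g·y₁) = 2.50/√(9.81×0.0250) = 5.05.
Conjugate-depth relation: y₂/y₁ = ½[√(1 + 8Fr₁²) − 1] = ½[√204.9 − 1] = 6.66.
y₂ = 6.66 × 0.0250 = 0.166 m.
q = V₁·y₁ = 2.50 × 0.0250 = 0.0625 m²/s. V₂ = q/y₂ = 0.0625/0.166 = 0.376 m/s. E₁ = y₁ + V₁²/2g = 0.344 m; E₂ = y₂ + V₂²/2g = 0.174 m. ΔE = E₁ − E₂ = 0.170 m.

ΔE = 0.170 m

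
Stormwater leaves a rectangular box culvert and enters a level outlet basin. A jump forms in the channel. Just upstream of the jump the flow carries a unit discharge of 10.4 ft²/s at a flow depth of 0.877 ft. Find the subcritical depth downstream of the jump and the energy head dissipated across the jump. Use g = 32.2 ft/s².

y₂ = 2.36 ft; ΔE = 0.396 ft

V₁ = q/y₁ = 10.4/0.877 = 11.9 ft/s. Fr₁ = V₁/√(g·y₁) = 11.9/√(32.2×0.877) = 2.23.
By Bélanger, y₂/y₁ = ½[√(1 + 8Fr₁²) − 1] = ½[√40.84 − 1] = 2.70.
y₂ = 2.70 × 0.877 = 2.36 ft.
Head loss: ΔE = (y₂ − y₁)³/(4y₁y₂) = (2.36 − 0.877)³/(4×0.877×2.36) = 3.29/8.29 = 0.396 ft.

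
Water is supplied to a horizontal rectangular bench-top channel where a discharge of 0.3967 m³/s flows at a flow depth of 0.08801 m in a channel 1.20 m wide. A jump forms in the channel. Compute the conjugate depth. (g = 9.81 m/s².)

y₂ = 0.4611 m

q = Q/b = 0.3967/1.20 = 0.3306 m²/s; V₁ = q/y₁ = 3.756 m/s. Fr₁ = V₁/√(g·y₁) = 4.042.
Bélanger equation: y₂/y₁ = ½[√(1 + 8Fr₁²) − 1] = ½[√131.73 − 1] = 5.239.
y₂ = 5.239 × 0.08801 = 0.4611 m.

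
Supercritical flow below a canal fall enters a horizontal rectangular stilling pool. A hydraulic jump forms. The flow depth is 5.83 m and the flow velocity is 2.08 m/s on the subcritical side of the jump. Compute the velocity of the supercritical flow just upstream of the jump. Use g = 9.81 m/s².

V₁ = 15.6 m/s

Fr₂ = V₂/√(g·y₂) = 2.08/√(9.81×5.83) = 0.275.
Applying the sequent-depth relation in reverse, y₁/y₂ = ½[√(1 + 8Fr₂²) − 1] = ½[√1.605 − 1] = 0.133.
y₁ = 0.133 × 5.83 = 0.778 m.
V₁ = q/y₁ = 12.1/0.778 = 15.6 m/s.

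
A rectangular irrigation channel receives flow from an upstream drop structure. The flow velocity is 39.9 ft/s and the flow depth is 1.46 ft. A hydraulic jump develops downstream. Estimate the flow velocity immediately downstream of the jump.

Fr₁ = V₁/√(g·y₁) = 39.9/√(32.2×1.46) = 5.82.
Bélanger equation: y₂/y₁ = ½[√(1 + 8Fr₁²) − 1] = ½[√271.9 − 1] = 7.74.
y₂ = 7.74 × 1.46 = 11.3 ft.
q = V₁·y₁ = 39.9 × 1.46 = 58.3 ft²/s.
V₂ = q/y₂ = 58.3/11.3 = 5.15 ft/s.

V₂ = 5.15 ft/s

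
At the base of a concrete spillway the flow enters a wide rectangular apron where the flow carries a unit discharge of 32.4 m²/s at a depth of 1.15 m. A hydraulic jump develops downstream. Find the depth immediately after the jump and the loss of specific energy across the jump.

y₂ = 13.1 m; ΔE = 28.2 m

V₁ = q/y₁ = 32.4/1.15 = 28.2 m/s. Fr₁ = V₁/√(g·y₁) = 28.2/√(9.81×1.15) = 8.39.
Bélanger equation: y₂/y₁ = ½[√(1 + 8Fr₁²) − 1] = ½[√563.9 − 1] = 11.4.
y₂ = 11.4 × 1.15 = 13.1 m.
Head loss: ΔE = (y₂ − y₁)³/(4y₁y₂) = (13.1 − 1.15)³/(4×1.15×13.1) = 1698/60.2 = 28.2 m.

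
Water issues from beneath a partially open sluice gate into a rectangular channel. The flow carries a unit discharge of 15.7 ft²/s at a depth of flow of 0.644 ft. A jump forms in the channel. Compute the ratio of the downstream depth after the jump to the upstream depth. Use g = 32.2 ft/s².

y₂/y₁ = 7.09

V₁ = q/y₁ = 15.7/0.644 = 24.4 ft/s. Fr₁ = V₁/√(g·y₁) = 24.4/√(32.2×0.644) = 5.35.
Conjugate-depth relation: y₂/y₁ = ½[√(1 + 8Fr₁²) − 1] = ½[√230.3 − 1] = 7.09.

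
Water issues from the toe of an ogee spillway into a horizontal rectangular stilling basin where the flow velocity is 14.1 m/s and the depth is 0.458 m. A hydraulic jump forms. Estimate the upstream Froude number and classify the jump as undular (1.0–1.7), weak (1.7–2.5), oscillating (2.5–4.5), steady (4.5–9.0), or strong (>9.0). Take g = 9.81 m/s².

Fr₁ = 6.65; steady jump

Fr₁ = V₁/√(g·y₁) = 14.1/√(9.81×0.458) = 6.65.
Fr₁ = 6.65 lies in the steady range.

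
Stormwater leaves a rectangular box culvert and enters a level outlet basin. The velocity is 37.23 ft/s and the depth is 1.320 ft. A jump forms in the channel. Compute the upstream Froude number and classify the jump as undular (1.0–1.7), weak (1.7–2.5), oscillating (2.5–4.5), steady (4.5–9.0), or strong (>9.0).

Fr₁ = 5.711; steady jump

Fr₁ = V₁/√(g·y₁) = 37.23/√(32.2×1.320) = 5.711.
Fr₁ = 5.711 lies in the steady range.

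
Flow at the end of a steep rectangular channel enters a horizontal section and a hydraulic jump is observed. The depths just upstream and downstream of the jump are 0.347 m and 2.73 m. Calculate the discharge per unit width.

q = 3.78 m²/s

For a rectangular channel the momentum equation gives q² = ½·g·y₁·y₂·(y₁ + y₂) = ½×9.81×0.347×2.73×3.08 = 14.3.
q = √14.3 = 3.78 m²/s.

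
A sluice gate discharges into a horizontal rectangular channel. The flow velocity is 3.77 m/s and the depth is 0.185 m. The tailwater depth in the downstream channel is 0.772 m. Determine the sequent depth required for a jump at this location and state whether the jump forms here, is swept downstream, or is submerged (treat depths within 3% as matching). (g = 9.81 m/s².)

Fr₁ = V₁/√(g·y₁) = 3.77/√(9.81×0.185) = 2.80.
From the momentum equation for a rectangular channel, y₂/y₁ = ½[√(1 + 8Fr₁²) − 1] = ½[√63.65 − 1] = 3.49.
y₂ = 3.49 × 0.185 = 0.645 m.
Tailwater y_tw = 0.772 m: y_tw > y₂, so the jump is submerged.

y₂ = 0.645 m; the jump is submerged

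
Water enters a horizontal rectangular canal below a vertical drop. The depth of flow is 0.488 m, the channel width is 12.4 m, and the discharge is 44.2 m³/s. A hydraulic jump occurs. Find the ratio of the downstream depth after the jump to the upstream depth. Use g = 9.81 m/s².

y₂/y₁ = 4.25

q = Q/b = 44.2/12.4 = 3.56 m²/s; V₁ = q/y₁ = 7.30 m/s. Fr₁ = V₁/√(g·y₁) = 3.34.
From the momentum equation for a rectangular channel, y₂/y₁ = ½[√(1 + 8Fr₁²) − 1] = ½[√90.16 − 1] = 4.25.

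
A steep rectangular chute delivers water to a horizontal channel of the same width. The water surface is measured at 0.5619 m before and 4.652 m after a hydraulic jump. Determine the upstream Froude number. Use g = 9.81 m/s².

For a rectangular channel the momentum equation gives q² = ½·g·y₁·y₂·(y₁ + y₂) = ½×9.81×0.5619×4.652×5.214 = 66.85.
q = √66.85 = 8.176 m²/s.
V₁ = q/y₁ = 14.55 m/s; Fr₁ = V₁/√(g·y₁) = 6.198.

Fr₁ = 6.198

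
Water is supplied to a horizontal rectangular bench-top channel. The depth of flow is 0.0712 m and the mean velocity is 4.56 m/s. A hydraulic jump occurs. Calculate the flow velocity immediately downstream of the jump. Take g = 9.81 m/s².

Fr₁ = V₁/√(g·y₁) = 4.56/√(9.81×0.0712) = 5.46.
Sequent-depth ratio: y₂/y₁ = ½[√(1 + 8Fr₁²) − 1] = ½[√239.2 − 1] = 7.23.
y₂ = 7.23 × 0.0712 = 0.515 m.
q = V₁·y₁ = 4.56 × 0.0712 = 0.325 m²/s.
V₂ = q/y₂ = 0.325/0.515 = 0.630 m/s.

V₂ = 0.630 m/s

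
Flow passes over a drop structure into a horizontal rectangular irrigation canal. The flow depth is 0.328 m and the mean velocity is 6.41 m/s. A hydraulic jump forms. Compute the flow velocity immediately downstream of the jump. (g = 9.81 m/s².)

Fr₁ = V₁/√(g·y₁) = 6.41/√(9.81×0.328) = 3.57.
Conjugate-depth relation: y₂/y₁ = ½[√(1 + 8Fr₁²) − 1] = ½[√103.2 − 1] = 4.58.
y₂ = 4.58 × 0.328 = 1.50 m.
q = V₁·y₁ = 6.41 × 0.328 = 2.10 m²/s.
V₂ = q/y₂ = 2.10/1.50 = 1.40 m/s.

V₂ = 1.40 m/s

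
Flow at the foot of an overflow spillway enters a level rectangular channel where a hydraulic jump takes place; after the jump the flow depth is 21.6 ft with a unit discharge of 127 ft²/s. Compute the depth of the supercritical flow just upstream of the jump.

y₁ = 1.97 ft

V₂ = q/y₂ = 127/21.6 = 5.88 ft/s; Fr₂ = V₂/√(g·y₂) = 0.223.
Since the conjugate-depth ratio holds either way, y₁/y₂ = ½[√(1 + 8Fr₂²) − 1] = ½[√1.398 − 1] = 0.0911.
y₁ = 0.0911 × 21.6 = 1.97 ft.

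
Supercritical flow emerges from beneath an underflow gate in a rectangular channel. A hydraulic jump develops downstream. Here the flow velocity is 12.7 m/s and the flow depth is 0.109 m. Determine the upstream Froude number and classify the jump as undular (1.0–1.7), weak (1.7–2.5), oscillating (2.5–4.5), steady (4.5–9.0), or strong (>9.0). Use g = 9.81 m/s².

Fr₁ = 12.3; strong jump

Fr₁ = V₁/√(g·y₁) = 12.7/√(9.81×0.109) = 12.3.
Fr₁ = 12.3 lies in the strong range.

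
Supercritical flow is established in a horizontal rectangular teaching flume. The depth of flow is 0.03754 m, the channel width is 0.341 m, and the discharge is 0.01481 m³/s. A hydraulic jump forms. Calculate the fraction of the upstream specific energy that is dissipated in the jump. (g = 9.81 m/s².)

q = Q/b = 0.01481/0.341 = 0.04343 m²/s; V₁ = q/y₁ = 1.157 m/s. Fr₁ = V₁/√(g·y₁) = 1.906.
Sequent-depth ratio: y₂/y₁ = ½[√(1 + 8Fr₁²) − 1] = ½[√30.076 − 1] = 2.242.
y₂ = 2.242 × 0.03754 = 0.08417 m.
E₁ = y₁ + V₁²/2g = 0.1058 m. ΔE = (y₂ − y₁)³/(4y₁y₂) = 0.008021 m. ΔE/E₁ = 0.008021/0.1058 = 0.0758.

ΔE/E₁ = 0.0758 (7.58%)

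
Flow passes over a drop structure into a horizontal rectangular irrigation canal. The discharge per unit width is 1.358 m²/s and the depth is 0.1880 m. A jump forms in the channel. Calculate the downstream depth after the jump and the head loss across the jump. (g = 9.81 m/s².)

V₁ = q/y₁ = 1.358/0.1880 = 7.223 m/s. Fr₁ = V₁/√(g·y₁) = 7.223/√(9.81×0.1880) = 5.319.
Conjugate-depth relation: y₂/y₁ = ½[√(1 + 8Fr₁²) − 1] = ½[√227.33 − 1] = 7.039.
y₂ = 7.039 × 0.1880 = 1.323 m.
Head loss: ΔE = (y₂ − y₁)³/(4y₁y₂) = (1.323 − 0.1880)³/(4×0.1880×1.323) = 1.463/0.9951 = 1.470 m.

y₂ = 1.323 m; ΔE = 1.470 m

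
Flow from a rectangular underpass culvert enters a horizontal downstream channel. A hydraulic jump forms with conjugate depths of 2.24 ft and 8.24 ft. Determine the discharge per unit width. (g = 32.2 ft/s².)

For a rectangular channel the momentum equation gives q² = ½·g·y₁·y₂·(y₁ + y₂) = ½×32.2×2.24×8.24×10.5 = 3114.
q = √3114 = 55.8 ft²/s.

q = 55.8 ft²/s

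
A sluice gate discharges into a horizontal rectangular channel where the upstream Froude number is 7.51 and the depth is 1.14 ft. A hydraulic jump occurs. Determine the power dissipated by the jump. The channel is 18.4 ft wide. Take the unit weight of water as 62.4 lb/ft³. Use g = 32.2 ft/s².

Fr₁ = 7.51 (given).
Bélanger equation: y₂/y₁ = ½[√(1 + 8Fr₁²) − 1] = ½[√452.2 − 1] = 10.1.
y₂ = 10.1 × 1.14 = 11.6 ft.
V₁ = Fr₁·√(g·y₁) = 7.51×√(32.2×1.14) = 45.5 ft/s; q = V₁·y₁ = 51.9 ft²/s. V₂ = q/y₂ = 51.9/11.6 = 4.49 ft/s. E₁ = y₁ + V₁²/2g = 33.3 ft; E₂ = y₂ + V₂²/2g = 11.9 ft. ΔE = E₁ − E₂ = 21.4 ft.
Q = q·b = 51.9 × 18.4 = 954 cfs. P = γ·Q·ΔE/550 = 62.4 × 954 × 21.4 / 550 = 2320 hp.

P = 2320 hp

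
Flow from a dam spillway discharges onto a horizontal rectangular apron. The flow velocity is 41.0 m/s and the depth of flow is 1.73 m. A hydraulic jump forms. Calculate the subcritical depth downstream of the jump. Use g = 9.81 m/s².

y₂ = 23.5 m

Fr₁ = V₁/√(g·y₁) = 41.0/√(9.81×1.73) = 9.95.
Conjugate-depth relation: y₂/y₁ = ½[√(1 + 8Fr₁²) − 1] = ½[√793.4 − 1] = 13.6.
y₂ = 13.6 × 1.73 = 23.5 m.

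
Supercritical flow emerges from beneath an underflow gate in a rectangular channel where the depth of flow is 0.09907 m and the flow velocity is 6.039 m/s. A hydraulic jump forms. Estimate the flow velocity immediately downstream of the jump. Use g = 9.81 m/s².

Fr₁ = V₁/√(g·y₁) = 6.039/√(9.81×0.09907) = 6.126.
By Bélanger, y₂/y₁ = ½[√(1 + 8Fr₁²) − 1] = ½[√301.20 − 1] = 8.178.
y₂ = 8.178 × 0.09907 = 0.8101 m.
q = V₁·y₁ = 6.039 × 0.09907 = 0.5983 m²/s.
V₂ = q/y₂ = 0.5983/0.8101 = 0.7385 m/s.

V₂ = 0.7385 m/s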